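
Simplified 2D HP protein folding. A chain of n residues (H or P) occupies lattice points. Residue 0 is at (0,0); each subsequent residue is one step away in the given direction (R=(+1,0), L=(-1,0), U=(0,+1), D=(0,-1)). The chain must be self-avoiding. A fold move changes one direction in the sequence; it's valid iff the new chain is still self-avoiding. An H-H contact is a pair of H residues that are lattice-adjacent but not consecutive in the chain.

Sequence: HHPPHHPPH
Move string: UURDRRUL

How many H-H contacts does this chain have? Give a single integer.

Positions: [(0, 0), (0, 1), (0, 2), (1, 2), (1, 1), (2, 1), (3, 1), (3, 2), (2, 2)]
H-H contact: residue 1 @(0,1) - residue 4 @(1, 1)
H-H contact: residue 5 @(2,1) - residue 8 @(2, 2)

Answer: 2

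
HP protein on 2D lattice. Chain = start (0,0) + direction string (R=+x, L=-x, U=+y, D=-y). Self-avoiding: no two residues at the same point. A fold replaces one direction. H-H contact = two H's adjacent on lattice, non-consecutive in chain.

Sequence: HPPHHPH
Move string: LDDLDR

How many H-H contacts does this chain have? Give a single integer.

Positions: [(0, 0), (-1, 0), (-1, -1), (-1, -2), (-2, -2), (-2, -3), (-1, -3)]
H-H contact: residue 3 @(-1,-2) - residue 6 @(-1, -3)

Answer: 1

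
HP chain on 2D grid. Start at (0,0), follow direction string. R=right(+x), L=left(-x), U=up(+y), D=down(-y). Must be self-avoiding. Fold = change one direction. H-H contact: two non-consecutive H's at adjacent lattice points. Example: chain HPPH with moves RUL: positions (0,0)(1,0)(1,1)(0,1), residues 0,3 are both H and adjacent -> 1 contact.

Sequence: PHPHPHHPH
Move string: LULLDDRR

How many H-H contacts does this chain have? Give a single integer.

Answer: 1

Derivation:
Positions: [(0, 0), (-1, 0), (-1, 1), (-2, 1), (-3, 1), (-3, 0), (-3, -1), (-2, -1), (-1, -1)]
H-H contact: residue 1 @(-1,0) - residue 8 @(-1, -1)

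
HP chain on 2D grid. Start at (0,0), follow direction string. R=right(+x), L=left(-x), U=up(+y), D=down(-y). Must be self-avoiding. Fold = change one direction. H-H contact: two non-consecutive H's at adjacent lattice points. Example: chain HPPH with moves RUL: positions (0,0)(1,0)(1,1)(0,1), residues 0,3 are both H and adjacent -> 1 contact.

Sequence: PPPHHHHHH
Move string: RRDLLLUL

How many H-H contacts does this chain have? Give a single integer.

Positions: [(0, 0), (1, 0), (2, 0), (2, -1), (1, -1), (0, -1), (-1, -1), (-1, 0), (-2, 0)]
No H-H contacts found.

Answer: 0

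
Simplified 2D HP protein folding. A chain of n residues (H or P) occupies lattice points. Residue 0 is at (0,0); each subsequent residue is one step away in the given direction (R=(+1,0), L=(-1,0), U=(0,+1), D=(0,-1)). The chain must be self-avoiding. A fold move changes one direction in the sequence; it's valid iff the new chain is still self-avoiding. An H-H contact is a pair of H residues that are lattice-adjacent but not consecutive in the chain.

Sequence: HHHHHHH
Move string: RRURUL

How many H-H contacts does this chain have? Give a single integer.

Answer: 1

Derivation:
Positions: [(0, 0), (1, 0), (2, 0), (2, 1), (3, 1), (3, 2), (2, 2)]
H-H contact: residue 3 @(2,1) - residue 6 @(2, 2)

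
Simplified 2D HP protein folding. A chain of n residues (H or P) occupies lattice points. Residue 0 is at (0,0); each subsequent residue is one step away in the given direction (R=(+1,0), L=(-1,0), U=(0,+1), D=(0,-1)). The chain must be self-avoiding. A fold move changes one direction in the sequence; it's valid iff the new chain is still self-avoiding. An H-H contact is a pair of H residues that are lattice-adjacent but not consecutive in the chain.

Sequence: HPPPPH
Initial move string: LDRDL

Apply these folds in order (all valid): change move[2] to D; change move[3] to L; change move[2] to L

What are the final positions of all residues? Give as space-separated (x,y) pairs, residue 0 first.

Answer: (0,0) (-1,0) (-1,-1) (-2,-1) (-3,-1) (-4,-1)

Derivation:
Initial moves: LDRDL
Fold: move[2]->D => LDDDL (positions: [(0, 0), (-1, 0), (-1, -1), (-1, -2), (-1, -3), (-2, -3)])
Fold: move[3]->L => LDDLL (positions: [(0, 0), (-1, 0), (-1, -1), (-1, -2), (-2, -2), (-3, -2)])
Fold: move[2]->L => LDLLL (positions: [(0, 0), (-1, 0), (-1, -1), (-2, -1), (-3, -1), (-4, -1)])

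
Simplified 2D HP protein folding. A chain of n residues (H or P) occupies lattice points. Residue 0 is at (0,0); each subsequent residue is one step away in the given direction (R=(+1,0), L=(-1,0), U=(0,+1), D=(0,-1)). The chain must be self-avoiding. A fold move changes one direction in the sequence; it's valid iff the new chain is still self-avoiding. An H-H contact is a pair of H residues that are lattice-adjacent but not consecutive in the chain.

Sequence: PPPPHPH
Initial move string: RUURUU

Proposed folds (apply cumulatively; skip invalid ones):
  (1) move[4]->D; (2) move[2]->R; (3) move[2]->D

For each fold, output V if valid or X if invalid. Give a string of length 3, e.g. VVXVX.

Answer: XVX

Derivation:
Initial: RUURUU -> [(0, 0), (1, 0), (1, 1), (1, 2), (2, 2), (2, 3), (2, 4)]
Fold 1: move[4]->D => RUURDU INVALID (collision), skipped
Fold 2: move[2]->R => RURRUU VALID
Fold 3: move[2]->D => RUDRUU INVALID (collision), skipped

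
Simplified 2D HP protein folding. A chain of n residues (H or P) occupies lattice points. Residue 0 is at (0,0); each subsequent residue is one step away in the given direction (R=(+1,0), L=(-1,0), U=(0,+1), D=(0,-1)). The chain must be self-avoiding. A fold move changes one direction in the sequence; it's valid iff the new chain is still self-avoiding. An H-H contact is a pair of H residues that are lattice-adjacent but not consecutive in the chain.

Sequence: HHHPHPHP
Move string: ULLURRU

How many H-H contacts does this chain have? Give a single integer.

Positions: [(0, 0), (0, 1), (-1, 1), (-2, 1), (-2, 2), (-1, 2), (0, 2), (0, 3)]
H-H contact: residue 1 @(0,1) - residue 6 @(0, 2)

Answer: 1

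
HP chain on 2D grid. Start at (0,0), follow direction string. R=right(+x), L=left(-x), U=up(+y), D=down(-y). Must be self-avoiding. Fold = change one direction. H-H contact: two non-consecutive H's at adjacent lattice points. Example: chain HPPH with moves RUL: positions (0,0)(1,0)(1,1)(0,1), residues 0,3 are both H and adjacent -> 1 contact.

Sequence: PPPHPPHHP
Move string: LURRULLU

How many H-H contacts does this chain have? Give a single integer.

Answer: 1

Derivation:
Positions: [(0, 0), (-1, 0), (-1, 1), (0, 1), (1, 1), (1, 2), (0, 2), (-1, 2), (-1, 3)]
H-H contact: residue 3 @(0,1) - residue 6 @(0, 2)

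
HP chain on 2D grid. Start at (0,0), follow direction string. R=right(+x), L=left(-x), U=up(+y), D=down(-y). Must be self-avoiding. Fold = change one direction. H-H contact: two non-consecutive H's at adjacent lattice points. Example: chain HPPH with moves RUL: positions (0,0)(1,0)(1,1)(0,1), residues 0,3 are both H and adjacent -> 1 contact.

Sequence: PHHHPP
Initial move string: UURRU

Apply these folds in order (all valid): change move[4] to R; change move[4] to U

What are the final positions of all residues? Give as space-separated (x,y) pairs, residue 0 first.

Answer: (0,0) (0,1) (0,2) (1,2) (2,2) (2,3)

Derivation:
Initial moves: UURRU
Fold: move[4]->R => UURRR (positions: [(0, 0), (0, 1), (0, 2), (1, 2), (2, 2), (3, 2)])
Fold: move[4]->U => UURRU (positions: [(0, 0), (0, 1), (0, 2), (1, 2), (2, 2), (2, 3)])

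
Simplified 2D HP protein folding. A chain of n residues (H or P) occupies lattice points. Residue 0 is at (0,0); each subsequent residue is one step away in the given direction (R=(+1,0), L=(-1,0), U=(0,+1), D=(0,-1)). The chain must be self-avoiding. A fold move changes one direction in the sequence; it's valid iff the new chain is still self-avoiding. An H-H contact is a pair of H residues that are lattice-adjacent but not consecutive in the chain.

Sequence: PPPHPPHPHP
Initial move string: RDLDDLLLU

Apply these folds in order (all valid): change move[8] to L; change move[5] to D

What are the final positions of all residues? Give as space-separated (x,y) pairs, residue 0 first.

Answer: (0,0) (1,0) (1,-1) (0,-1) (0,-2) (0,-3) (0,-4) (-1,-4) (-2,-4) (-3,-4)

Derivation:
Initial moves: RDLDDLLLU
Fold: move[8]->L => RDLDDLLLL (positions: [(0, 0), (1, 0), (1, -1), (0, -1), (0, -2), (0, -3), (-1, -3), (-2, -3), (-3, -3), (-4, -3)])
Fold: move[5]->D => RDLDDDLLL (positions: [(0, 0), (1, 0), (1, -1), (0, -1), (0, -2), (0, -3), (0, -4), (-1, -4), (-2, -4), (-3, -4)])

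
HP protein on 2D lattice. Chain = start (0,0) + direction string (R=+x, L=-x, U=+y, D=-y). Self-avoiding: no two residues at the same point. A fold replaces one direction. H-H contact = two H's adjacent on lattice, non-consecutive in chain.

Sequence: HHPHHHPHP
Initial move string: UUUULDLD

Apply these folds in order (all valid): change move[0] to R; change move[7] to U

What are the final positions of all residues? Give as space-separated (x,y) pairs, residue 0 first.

Answer: (0,0) (1,0) (1,1) (1,2) (1,3) (0,3) (0,2) (-1,2) (-1,3)

Derivation:
Initial moves: UUUULDLD
Fold: move[0]->R => RUUULDLD (positions: [(0, 0), (1, 0), (1, 1), (1, 2), (1, 3), (0, 3), (0, 2), (-1, 2), (-1, 1)])
Fold: move[7]->U => RUUULDLU (positions: [(0, 0), (1, 0), (1, 1), (1, 2), (1, 3), (0, 3), (0, 2), (-1, 2), (-1, 3)])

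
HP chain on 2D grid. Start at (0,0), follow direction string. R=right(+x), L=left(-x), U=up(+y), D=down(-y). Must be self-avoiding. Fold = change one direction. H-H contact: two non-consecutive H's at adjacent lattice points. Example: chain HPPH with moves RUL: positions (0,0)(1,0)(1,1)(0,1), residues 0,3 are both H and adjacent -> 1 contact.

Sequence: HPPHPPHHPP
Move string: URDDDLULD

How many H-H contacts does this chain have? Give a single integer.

Positions: [(0, 0), (0, 1), (1, 1), (1, 0), (1, -1), (1, -2), (0, -2), (0, -1), (-1, -1), (-1, -2)]
H-H contact: residue 0 @(0,0) - residue 3 @(1, 0)
H-H contact: residue 0 @(0,0) - residue 7 @(0, -1)

Answer: 2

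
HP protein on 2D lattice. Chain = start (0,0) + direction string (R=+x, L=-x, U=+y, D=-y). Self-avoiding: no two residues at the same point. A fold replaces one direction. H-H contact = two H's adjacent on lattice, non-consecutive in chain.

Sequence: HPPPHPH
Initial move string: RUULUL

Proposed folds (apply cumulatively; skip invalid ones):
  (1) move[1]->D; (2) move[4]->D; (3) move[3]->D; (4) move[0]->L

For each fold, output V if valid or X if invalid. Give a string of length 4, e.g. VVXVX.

Initial: RUULUL -> [(0, 0), (1, 0), (1, 1), (1, 2), (0, 2), (0, 3), (-1, 3)]
Fold 1: move[1]->D => RDULUL INVALID (collision), skipped
Fold 2: move[4]->D => RUULDL VALID
Fold 3: move[3]->D => RUUDDL INVALID (collision), skipped
Fold 4: move[0]->L => LUULDL VALID

Answer: XVXV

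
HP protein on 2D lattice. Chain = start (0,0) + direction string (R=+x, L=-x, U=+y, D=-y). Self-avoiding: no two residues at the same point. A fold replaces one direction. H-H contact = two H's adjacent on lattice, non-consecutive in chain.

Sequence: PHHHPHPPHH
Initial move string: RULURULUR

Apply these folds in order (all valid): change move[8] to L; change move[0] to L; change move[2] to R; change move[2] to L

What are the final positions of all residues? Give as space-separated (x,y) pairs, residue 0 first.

Initial moves: RULURULUR
Fold: move[8]->L => RULURULUL (positions: [(0, 0), (1, 0), (1, 1), (0, 1), (0, 2), (1, 2), (1, 3), (0, 3), (0, 4), (-1, 4)])
Fold: move[0]->L => LULURULUL (positions: [(0, 0), (-1, 0), (-1, 1), (-2, 1), (-2, 2), (-1, 2), (-1, 3), (-2, 3), (-2, 4), (-3, 4)])
Fold: move[2]->R => LURURULUL (positions: [(0, 0), (-1, 0), (-1, 1), (0, 1), (0, 2), (1, 2), (1, 3), (0, 3), (0, 4), (-1, 4)])
Fold: move[2]->L => LULURULUL (positions: [(0, 0), (-1, 0), (-1, 1), (-2, 1), (-2, 2), (-1, 2), (-1, 3), (-2, 3), (-2, 4), (-3, 4)])

Answer: (0,0) (-1,0) (-1,1) (-2,1) (-2,2) (-1,2) (-1,3) (-2,3) (-2,4) (-3,4)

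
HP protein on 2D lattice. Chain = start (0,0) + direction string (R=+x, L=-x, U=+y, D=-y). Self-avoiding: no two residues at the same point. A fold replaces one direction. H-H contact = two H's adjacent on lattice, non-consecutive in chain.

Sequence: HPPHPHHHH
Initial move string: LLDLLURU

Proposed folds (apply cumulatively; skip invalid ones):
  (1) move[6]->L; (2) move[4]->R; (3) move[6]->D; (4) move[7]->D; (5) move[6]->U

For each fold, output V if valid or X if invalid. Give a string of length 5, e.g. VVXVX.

Initial: LLDLLURU -> [(0, 0), (-1, 0), (-2, 0), (-2, -1), (-3, -1), (-4, -1), (-4, 0), (-3, 0), (-3, 1)]
Fold 1: move[6]->L => LLDLLULU VALID
Fold 2: move[4]->R => LLDLRULU INVALID (collision), skipped
Fold 3: move[6]->D => LLDLLUDU INVALID (collision), skipped
Fold 4: move[7]->D => LLDLLULD VALID
Fold 5: move[6]->U => LLDLLUUD INVALID (collision), skipped

Answer: VXXVX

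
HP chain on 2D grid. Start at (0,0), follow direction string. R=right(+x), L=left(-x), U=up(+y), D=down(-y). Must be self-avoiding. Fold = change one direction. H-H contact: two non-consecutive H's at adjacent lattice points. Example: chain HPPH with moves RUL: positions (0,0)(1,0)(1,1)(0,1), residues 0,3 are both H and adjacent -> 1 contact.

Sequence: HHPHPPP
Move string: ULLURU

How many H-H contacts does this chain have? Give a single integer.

Answer: 0

Derivation:
Positions: [(0, 0), (0, 1), (-1, 1), (-2, 1), (-2, 2), (-1, 2), (-1, 3)]
No H-H contacts found.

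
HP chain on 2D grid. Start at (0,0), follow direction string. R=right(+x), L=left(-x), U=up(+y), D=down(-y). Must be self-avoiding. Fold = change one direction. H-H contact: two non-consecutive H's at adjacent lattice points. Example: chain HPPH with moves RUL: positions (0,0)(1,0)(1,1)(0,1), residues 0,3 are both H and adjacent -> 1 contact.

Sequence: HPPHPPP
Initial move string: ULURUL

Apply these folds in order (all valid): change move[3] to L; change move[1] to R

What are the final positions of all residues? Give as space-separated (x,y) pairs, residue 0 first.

Initial moves: ULURUL
Fold: move[3]->L => ULULUL (positions: [(0, 0), (0, 1), (-1, 1), (-1, 2), (-2, 2), (-2, 3), (-3, 3)])
Fold: move[1]->R => URULUL (positions: [(0, 0), (0, 1), (1, 1), (1, 2), (0, 2), (0, 3), (-1, 3)])

Answer: (0,0) (0,1) (1,1) (1,2) (0,2) (0,3) (-1,3)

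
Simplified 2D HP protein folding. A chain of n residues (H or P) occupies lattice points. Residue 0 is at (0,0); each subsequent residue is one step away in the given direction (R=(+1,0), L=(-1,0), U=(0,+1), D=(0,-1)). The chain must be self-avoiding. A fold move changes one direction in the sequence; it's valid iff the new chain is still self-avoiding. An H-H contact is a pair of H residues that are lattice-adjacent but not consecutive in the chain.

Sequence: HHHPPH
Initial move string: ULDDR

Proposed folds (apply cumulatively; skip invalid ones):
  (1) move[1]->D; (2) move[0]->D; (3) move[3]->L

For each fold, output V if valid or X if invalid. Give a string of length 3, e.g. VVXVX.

Initial: ULDDR -> [(0, 0), (0, 1), (-1, 1), (-1, 0), (-1, -1), (0, -1)]
Fold 1: move[1]->D => UDDDR INVALID (collision), skipped
Fold 2: move[0]->D => DLDDR VALID
Fold 3: move[3]->L => DLDLR INVALID (collision), skipped

Answer: XVX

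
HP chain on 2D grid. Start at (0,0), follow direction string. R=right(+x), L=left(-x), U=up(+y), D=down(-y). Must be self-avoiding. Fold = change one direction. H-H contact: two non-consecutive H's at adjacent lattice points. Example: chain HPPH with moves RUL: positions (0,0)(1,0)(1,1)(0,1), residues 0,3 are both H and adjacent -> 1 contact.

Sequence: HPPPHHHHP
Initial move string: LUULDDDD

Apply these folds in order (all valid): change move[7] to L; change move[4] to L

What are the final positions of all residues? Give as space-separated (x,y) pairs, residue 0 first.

Initial moves: LUULDDDD
Fold: move[7]->L => LUULDDDL (positions: [(0, 0), (-1, 0), (-1, 1), (-1, 2), (-2, 2), (-2, 1), (-2, 0), (-2, -1), (-3, -1)])
Fold: move[4]->L => LUULLDDL (positions: [(0, 0), (-1, 0), (-1, 1), (-1, 2), (-2, 2), (-3, 2), (-3, 1), (-3, 0), (-4, 0)])

Answer: (0,0) (-1,0) (-1,1) (-1,2) (-2,2) (-3,2) (-3,1) (-3,0) (-4,0)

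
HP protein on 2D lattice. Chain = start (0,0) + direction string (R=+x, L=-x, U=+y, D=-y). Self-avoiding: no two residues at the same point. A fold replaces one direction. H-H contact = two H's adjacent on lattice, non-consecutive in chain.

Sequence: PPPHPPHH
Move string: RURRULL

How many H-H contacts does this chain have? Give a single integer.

Answer: 1

Derivation:
Positions: [(0, 0), (1, 0), (1, 1), (2, 1), (3, 1), (3, 2), (2, 2), (1, 2)]
H-H contact: residue 3 @(2,1) - residue 6 @(2, 2)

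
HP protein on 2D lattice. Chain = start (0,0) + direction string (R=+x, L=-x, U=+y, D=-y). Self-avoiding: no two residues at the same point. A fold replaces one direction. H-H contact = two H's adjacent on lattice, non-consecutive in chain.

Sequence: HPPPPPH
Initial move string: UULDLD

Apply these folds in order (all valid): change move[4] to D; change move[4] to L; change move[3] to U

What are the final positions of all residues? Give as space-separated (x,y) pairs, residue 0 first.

Answer: (0,0) (0,1) (0,2) (-1,2) (-1,3) (-2,3) (-2,2)

Derivation:
Initial moves: UULDLD
Fold: move[4]->D => UULDDD (positions: [(0, 0), (0, 1), (0, 2), (-1, 2), (-1, 1), (-1, 0), (-1, -1)])
Fold: move[4]->L => UULDLD (positions: [(0, 0), (0, 1), (0, 2), (-1, 2), (-1, 1), (-2, 1), (-2, 0)])
Fold: move[3]->U => UULULD (positions: [(0, 0), (0, 1), (0, 2), (-1, 2), (-1, 3), (-2, 3), (-2, 2)])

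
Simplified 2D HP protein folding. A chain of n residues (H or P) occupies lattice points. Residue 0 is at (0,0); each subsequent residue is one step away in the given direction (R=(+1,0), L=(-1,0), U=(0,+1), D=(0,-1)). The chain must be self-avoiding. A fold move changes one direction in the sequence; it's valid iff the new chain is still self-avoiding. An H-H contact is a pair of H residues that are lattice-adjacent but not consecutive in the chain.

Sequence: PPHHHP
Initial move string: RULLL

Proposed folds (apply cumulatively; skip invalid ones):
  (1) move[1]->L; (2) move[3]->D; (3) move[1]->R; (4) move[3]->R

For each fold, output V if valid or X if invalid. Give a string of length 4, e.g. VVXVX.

Answer: XXXX

Derivation:
Initial: RULLL -> [(0, 0), (1, 0), (1, 1), (0, 1), (-1, 1), (-2, 1)]
Fold 1: move[1]->L => RLLLL INVALID (collision), skipped
Fold 2: move[3]->D => RULDL INVALID (collision), skipped
Fold 3: move[1]->R => RRLLL INVALID (collision), skipped
Fold 4: move[3]->R => RULRL INVALID (collision), skipped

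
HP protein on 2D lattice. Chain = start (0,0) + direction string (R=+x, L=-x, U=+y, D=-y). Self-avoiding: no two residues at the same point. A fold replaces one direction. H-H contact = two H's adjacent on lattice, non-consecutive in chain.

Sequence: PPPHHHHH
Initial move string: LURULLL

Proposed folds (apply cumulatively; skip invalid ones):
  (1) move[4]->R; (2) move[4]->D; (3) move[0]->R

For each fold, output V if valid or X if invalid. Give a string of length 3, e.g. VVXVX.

Answer: XXV

Derivation:
Initial: LURULLL -> [(0, 0), (-1, 0), (-1, 1), (0, 1), (0, 2), (-1, 2), (-2, 2), (-3, 2)]
Fold 1: move[4]->R => LURURLL INVALID (collision), skipped
Fold 2: move[4]->D => LURUDLL INVALID (collision), skipped
Fold 3: move[0]->R => RURULLL VALID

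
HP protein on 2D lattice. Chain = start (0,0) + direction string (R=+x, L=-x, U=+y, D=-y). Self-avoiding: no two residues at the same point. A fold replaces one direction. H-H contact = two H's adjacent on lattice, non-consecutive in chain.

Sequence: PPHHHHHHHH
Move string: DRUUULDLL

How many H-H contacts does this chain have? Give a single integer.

Answer: 1

Derivation:
Positions: [(0, 0), (0, -1), (1, -1), (1, 0), (1, 1), (1, 2), (0, 2), (0, 1), (-1, 1), (-2, 1)]
H-H contact: residue 4 @(1,1) - residue 7 @(0, 1)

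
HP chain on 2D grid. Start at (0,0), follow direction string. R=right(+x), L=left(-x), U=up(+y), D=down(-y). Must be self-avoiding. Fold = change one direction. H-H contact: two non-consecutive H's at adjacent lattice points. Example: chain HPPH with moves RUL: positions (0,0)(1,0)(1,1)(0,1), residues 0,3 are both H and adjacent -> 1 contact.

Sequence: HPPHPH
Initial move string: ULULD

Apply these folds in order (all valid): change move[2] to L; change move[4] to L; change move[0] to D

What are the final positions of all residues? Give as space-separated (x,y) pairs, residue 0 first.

Answer: (0,0) (0,-1) (-1,-1) (-2,-1) (-3,-1) (-4,-1)

Derivation:
Initial moves: ULULD
Fold: move[2]->L => ULLLD (positions: [(0, 0), (0, 1), (-1, 1), (-2, 1), (-3, 1), (-3, 0)])
Fold: move[4]->L => ULLLL (positions: [(0, 0), (0, 1), (-1, 1), (-2, 1), (-3, 1), (-4, 1)])
Fold: move[0]->D => DLLLL (positions: [(0, 0), (0, -1), (-1, -1), (-2, -1), (-3, -1), (-4, -1)])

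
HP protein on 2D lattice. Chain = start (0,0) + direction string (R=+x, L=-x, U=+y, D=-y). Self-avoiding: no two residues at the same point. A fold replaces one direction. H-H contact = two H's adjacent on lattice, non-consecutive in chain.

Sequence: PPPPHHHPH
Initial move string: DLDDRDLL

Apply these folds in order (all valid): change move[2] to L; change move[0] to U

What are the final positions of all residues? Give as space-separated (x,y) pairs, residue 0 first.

Answer: (0,0) (0,1) (-1,1) (-2,1) (-2,0) (-1,0) (-1,-1) (-2,-1) (-3,-1)

Derivation:
Initial moves: DLDDRDLL
Fold: move[2]->L => DLLDRDLL (positions: [(0, 0), (0, -1), (-1, -1), (-2, -1), (-2, -2), (-1, -2), (-1, -3), (-2, -3), (-3, -3)])
Fold: move[0]->U => ULLDRDLL (positions: [(0, 0), (0, 1), (-1, 1), (-2, 1), (-2, 0), (-1, 0), (-1, -1), (-2, -1), (-3, -1)])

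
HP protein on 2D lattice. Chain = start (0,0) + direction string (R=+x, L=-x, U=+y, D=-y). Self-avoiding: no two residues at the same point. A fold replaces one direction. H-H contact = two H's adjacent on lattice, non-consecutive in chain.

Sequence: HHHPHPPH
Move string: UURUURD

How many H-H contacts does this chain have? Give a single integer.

Answer: 1

Derivation:
Positions: [(0, 0), (0, 1), (0, 2), (1, 2), (1, 3), (1, 4), (2, 4), (2, 3)]
H-H contact: residue 4 @(1,3) - residue 7 @(2, 3)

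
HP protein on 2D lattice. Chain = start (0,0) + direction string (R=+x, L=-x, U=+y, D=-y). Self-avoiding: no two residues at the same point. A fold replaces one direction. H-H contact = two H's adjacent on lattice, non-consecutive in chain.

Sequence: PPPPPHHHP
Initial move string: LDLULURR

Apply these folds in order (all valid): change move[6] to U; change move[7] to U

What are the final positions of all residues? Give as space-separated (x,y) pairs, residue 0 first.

Initial moves: LDLULURR
Fold: move[6]->U => LDLULUUR (positions: [(0, 0), (-1, 0), (-1, -1), (-2, -1), (-2, 0), (-3, 0), (-3, 1), (-3, 2), (-2, 2)])
Fold: move[7]->U => LDLULUUU (positions: [(0, 0), (-1, 0), (-1, -1), (-2, -1), (-2, 0), (-3, 0), (-3, 1), (-3, 2), (-3, 3)])

Answer: (0,0) (-1,0) (-1,-1) (-2,-1) (-2,0) (-3,0) (-3,1) (-3,2) (-3,3)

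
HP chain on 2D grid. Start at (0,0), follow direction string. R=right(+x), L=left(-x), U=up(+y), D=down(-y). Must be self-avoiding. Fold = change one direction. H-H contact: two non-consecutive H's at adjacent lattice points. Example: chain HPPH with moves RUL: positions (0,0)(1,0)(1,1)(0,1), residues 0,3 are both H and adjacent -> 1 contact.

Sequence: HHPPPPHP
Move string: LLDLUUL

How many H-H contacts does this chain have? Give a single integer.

Answer: 0

Derivation:
Positions: [(0, 0), (-1, 0), (-2, 0), (-2, -1), (-3, -1), (-3, 0), (-3, 1), (-4, 1)]
No H-H contacts found.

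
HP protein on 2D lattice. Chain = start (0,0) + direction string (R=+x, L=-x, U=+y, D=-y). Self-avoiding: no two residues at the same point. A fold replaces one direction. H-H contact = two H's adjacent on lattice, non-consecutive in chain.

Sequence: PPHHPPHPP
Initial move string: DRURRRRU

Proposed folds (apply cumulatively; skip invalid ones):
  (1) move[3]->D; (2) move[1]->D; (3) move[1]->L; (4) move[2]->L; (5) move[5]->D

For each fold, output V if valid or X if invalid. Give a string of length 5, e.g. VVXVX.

Initial: DRURRRRU -> [(0, 0), (0, -1), (1, -1), (1, 0), (2, 0), (3, 0), (4, 0), (5, 0), (5, 1)]
Fold 1: move[3]->D => DRUDRRRU INVALID (collision), skipped
Fold 2: move[1]->D => DDURRRRU INVALID (collision), skipped
Fold 3: move[1]->L => DLURRRRU INVALID (collision), skipped
Fold 4: move[2]->L => DRLRRRRU INVALID (collision), skipped
Fold 5: move[5]->D => DRURRDRU VALID

Answer: XXXXV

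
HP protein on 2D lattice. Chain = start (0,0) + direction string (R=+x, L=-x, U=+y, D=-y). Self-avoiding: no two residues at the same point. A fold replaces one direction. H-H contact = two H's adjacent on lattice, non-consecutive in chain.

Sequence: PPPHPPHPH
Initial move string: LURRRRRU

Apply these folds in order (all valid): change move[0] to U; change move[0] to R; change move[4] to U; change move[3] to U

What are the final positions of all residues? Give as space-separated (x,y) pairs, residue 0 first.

Initial moves: LURRRRRU
Fold: move[0]->U => UURRRRRU (positions: [(0, 0), (0, 1), (0, 2), (1, 2), (2, 2), (3, 2), (4, 2), (5, 2), (5, 3)])
Fold: move[0]->R => RURRRRRU (positions: [(0, 0), (1, 0), (1, 1), (2, 1), (3, 1), (4, 1), (5, 1), (6, 1), (6, 2)])
Fold: move[4]->U => RURRURRU (positions: [(0, 0), (1, 0), (1, 1), (2, 1), (3, 1), (3, 2), (4, 2), (5, 2), (5, 3)])
Fold: move[3]->U => RURUURRU (positions: [(0, 0), (1, 0), (1, 1), (2, 1), (2, 2), (2, 3), (3, 3), (4, 3), (4, 4)])

Answer: (0,0) (1,0) (1,1) (2,1) (2,2) (2,3) (3,3) (4,3) (4,4)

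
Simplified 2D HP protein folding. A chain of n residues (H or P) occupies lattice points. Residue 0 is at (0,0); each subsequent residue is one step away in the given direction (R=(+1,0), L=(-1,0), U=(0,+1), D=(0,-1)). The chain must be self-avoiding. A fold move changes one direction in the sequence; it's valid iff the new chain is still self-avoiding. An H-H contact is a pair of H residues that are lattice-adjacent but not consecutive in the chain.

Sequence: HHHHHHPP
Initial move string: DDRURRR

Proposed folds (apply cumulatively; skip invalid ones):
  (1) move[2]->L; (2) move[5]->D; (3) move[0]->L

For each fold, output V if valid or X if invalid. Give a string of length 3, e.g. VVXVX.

Initial: DDRURRR -> [(0, 0), (0, -1), (0, -2), (1, -2), (1, -1), (2, -1), (3, -1), (4, -1)]
Fold 1: move[2]->L => DDLURRR INVALID (collision), skipped
Fold 2: move[5]->D => DDRURDR VALID
Fold 3: move[0]->L => LDRURDR INVALID (collision), skipped

Answer: XVX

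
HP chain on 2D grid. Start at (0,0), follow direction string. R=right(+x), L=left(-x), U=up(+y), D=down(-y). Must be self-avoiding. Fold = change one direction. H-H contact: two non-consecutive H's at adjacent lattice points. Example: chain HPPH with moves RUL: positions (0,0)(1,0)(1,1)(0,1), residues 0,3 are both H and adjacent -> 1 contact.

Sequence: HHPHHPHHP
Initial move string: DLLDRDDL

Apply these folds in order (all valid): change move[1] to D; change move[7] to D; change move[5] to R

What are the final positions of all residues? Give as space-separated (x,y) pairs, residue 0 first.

Answer: (0,0) (0,-1) (0,-2) (-1,-2) (-1,-3) (0,-3) (1,-3) (1,-4) (1,-5)

Derivation:
Initial moves: DLLDRDDL
Fold: move[1]->D => DDLDRDDL (positions: [(0, 0), (0, -1), (0, -2), (-1, -2), (-1, -3), (0, -3), (0, -4), (0, -5), (-1, -5)])
Fold: move[7]->D => DDLDRDDD (positions: [(0, 0), (0, -1), (0, -2), (-1, -2), (-1, -3), (0, -3), (0, -4), (0, -5), (0, -6)])
Fold: move[5]->R => DDLDRRDD (positions: [(0, 0), (0, -1), (0, -2), (-1, -2), (-1, -3), (0, -3), (1, -3), (1, -4), (1, -5)])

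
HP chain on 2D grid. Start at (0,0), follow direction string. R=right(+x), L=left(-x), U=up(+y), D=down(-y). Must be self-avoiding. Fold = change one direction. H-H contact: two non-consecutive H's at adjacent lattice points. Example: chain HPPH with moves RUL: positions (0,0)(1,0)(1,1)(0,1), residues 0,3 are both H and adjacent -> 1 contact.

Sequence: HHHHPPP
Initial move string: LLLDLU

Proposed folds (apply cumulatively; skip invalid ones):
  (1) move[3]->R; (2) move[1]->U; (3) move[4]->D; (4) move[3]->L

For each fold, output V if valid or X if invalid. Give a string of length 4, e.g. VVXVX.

Initial: LLLDLU -> [(0, 0), (-1, 0), (-2, 0), (-3, 0), (-3, -1), (-4, -1), (-4, 0)]
Fold 1: move[3]->R => LLLRLU INVALID (collision), skipped
Fold 2: move[1]->U => LULDLU VALID
Fold 3: move[4]->D => LULDDU INVALID (collision), skipped
Fold 4: move[3]->L => LULLLU VALID

Answer: XVXV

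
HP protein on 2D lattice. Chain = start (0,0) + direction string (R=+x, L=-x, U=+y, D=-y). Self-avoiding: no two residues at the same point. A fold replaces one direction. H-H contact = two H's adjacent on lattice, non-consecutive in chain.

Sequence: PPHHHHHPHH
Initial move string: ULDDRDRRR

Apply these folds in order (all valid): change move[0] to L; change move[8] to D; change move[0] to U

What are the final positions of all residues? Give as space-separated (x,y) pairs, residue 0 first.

Initial moves: ULDDRDRRR
Fold: move[0]->L => LLDDRDRRR (positions: [(0, 0), (-1, 0), (-2, 0), (-2, -1), (-2, -2), (-1, -2), (-1, -3), (0, -3), (1, -3), (2, -3)])
Fold: move[8]->D => LLDDRDRRD (positions: [(0, 0), (-1, 0), (-2, 0), (-2, -1), (-2, -2), (-1, -2), (-1, -3), (0, -3), (1, -3), (1, -4)])
Fold: move[0]->U => ULDDRDRRD (positions: [(0, 0), (0, 1), (-1, 1), (-1, 0), (-1, -1), (0, -1), (0, -2), (1, -2), (2, -2), (2, -3)])

Answer: (0,0) (0,1) (-1,1) (-1,0) (-1,-1) (0,-1) (0,-2) (1,-2) (2,-2) (2,-3)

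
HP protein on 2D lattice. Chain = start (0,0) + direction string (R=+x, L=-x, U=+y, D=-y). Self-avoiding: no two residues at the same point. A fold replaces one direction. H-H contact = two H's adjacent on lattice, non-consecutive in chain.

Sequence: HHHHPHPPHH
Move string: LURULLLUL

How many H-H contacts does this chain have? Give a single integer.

Answer: 2

Derivation:
Positions: [(0, 0), (-1, 0), (-1, 1), (0, 1), (0, 2), (-1, 2), (-2, 2), (-3, 2), (-3, 3), (-4, 3)]
H-H contact: residue 0 @(0,0) - residue 3 @(0, 1)
H-H contact: residue 2 @(-1,1) - residue 5 @(-1, 2)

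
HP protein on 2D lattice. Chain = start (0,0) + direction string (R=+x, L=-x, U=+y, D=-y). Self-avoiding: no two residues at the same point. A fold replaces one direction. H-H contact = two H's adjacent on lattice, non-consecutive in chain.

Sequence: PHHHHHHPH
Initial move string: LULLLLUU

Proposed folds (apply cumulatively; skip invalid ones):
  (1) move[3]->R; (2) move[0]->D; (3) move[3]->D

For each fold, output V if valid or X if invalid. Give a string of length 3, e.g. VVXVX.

Answer: XXV

Derivation:
Initial: LULLLLUU -> [(0, 0), (-1, 0), (-1, 1), (-2, 1), (-3, 1), (-4, 1), (-5, 1), (-5, 2), (-5, 3)]
Fold 1: move[3]->R => LULRLLUU INVALID (collision), skipped
Fold 2: move[0]->D => DULLLLUU INVALID (collision), skipped
Fold 3: move[3]->D => LULDLLUU VALID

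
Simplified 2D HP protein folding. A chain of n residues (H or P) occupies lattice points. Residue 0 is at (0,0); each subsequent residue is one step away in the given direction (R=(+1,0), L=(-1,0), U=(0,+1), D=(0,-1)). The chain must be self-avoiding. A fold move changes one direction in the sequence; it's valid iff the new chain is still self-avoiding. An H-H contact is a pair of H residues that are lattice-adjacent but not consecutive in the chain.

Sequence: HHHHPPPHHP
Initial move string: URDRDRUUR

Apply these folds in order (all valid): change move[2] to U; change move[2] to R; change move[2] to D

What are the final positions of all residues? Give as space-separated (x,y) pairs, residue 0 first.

Answer: (0,0) (0,1) (1,1) (1,0) (2,0) (2,-1) (3,-1) (3,0) (3,1) (4,1)

Derivation:
Initial moves: URDRDRUUR
Fold: move[2]->U => URURDRUUR (positions: [(0, 0), (0, 1), (1, 1), (1, 2), (2, 2), (2, 1), (3, 1), (3, 2), (3, 3), (4, 3)])
Fold: move[2]->R => URRRDRUUR (positions: [(0, 0), (0, 1), (1, 1), (2, 1), (3, 1), (3, 0), (4, 0), (4, 1), (4, 2), (5, 2)])
Fold: move[2]->D => URDRDRUUR (positions: [(0, 0), (0, 1), (1, 1), (1, 0), (2, 0), (2, -1), (3, -1), (3, 0), (3, 1), (4, 1)])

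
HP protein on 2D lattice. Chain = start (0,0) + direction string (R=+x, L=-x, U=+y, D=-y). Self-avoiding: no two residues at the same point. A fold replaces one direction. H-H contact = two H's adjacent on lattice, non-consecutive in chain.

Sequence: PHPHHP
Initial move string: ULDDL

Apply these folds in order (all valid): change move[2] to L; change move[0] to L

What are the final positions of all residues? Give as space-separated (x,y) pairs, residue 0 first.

Answer: (0,0) (-1,0) (-2,0) (-3,0) (-3,-1) (-4,-1)

Derivation:
Initial moves: ULDDL
Fold: move[2]->L => ULLDL (positions: [(0, 0), (0, 1), (-1, 1), (-2, 1), (-2, 0), (-3, 0)])
Fold: move[0]->L => LLLDL (positions: [(0, 0), (-1, 0), (-2, 0), (-3, 0), (-3, -1), (-4, -1)])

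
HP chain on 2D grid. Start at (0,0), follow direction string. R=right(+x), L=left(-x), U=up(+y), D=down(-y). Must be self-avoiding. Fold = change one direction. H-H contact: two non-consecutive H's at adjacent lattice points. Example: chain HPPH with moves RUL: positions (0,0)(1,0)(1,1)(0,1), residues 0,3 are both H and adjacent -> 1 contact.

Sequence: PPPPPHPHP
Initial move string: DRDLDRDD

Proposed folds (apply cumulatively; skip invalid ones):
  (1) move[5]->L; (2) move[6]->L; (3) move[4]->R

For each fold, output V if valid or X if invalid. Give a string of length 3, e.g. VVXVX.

Initial: DRDLDRDD -> [(0, 0), (0, -1), (1, -1), (1, -2), (0, -2), (0, -3), (1, -3), (1, -4), (1, -5)]
Fold 1: move[5]->L => DRDLDLDD VALID
Fold 2: move[6]->L => DRDLDLLD VALID
Fold 3: move[4]->R => DRDLRLLD INVALID (collision), skipped

Answer: VVX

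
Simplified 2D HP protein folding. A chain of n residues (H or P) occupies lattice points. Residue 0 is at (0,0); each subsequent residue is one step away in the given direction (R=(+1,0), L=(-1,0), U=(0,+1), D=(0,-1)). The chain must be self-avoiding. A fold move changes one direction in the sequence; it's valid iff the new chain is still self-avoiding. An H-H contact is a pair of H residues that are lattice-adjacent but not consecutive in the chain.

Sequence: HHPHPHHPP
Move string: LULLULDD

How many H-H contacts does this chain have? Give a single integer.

Positions: [(0, 0), (-1, 0), (-1, 1), (-2, 1), (-3, 1), (-3, 2), (-4, 2), (-4, 1), (-4, 0)]
No H-H contacts found.

Answer: 0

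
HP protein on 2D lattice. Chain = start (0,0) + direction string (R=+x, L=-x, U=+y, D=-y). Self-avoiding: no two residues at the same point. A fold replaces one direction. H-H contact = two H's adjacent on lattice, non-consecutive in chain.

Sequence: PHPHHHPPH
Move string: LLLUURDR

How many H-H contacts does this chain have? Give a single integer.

Positions: [(0, 0), (-1, 0), (-2, 0), (-3, 0), (-3, 1), (-3, 2), (-2, 2), (-2, 1), (-1, 1)]
H-H contact: residue 1 @(-1,0) - residue 8 @(-1, 1)

Answer: 1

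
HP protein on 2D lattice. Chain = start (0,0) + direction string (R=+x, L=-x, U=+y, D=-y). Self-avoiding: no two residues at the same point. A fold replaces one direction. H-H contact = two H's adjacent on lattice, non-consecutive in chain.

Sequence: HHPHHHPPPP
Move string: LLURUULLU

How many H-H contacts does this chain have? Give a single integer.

Answer: 1

Derivation:
Positions: [(0, 0), (-1, 0), (-2, 0), (-2, 1), (-1, 1), (-1, 2), (-1, 3), (-2, 3), (-3, 3), (-3, 4)]
H-H contact: residue 1 @(-1,0) - residue 4 @(-1, 1)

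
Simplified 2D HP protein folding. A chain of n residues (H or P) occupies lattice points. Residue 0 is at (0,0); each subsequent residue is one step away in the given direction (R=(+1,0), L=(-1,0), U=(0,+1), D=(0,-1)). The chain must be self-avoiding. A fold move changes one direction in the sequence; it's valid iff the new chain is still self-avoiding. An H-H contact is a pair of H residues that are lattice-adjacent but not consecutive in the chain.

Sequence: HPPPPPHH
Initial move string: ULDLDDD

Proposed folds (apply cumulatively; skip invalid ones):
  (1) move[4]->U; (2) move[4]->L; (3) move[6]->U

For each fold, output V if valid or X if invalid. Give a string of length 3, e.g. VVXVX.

Initial: ULDLDDD -> [(0, 0), (0, 1), (-1, 1), (-1, 0), (-2, 0), (-2, -1), (-2, -2), (-2, -3)]
Fold 1: move[4]->U => ULDLUDD INVALID (collision), skipped
Fold 2: move[4]->L => ULDLLDD VALID
Fold 3: move[6]->U => ULDLLDU INVALID (collision), skipped

Answer: XVX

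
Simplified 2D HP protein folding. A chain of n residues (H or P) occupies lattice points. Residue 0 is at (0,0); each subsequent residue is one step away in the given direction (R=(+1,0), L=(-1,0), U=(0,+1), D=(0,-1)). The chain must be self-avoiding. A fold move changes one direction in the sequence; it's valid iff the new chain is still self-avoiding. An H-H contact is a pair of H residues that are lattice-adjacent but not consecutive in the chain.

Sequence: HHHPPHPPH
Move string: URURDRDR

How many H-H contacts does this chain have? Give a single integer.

Positions: [(0, 0), (0, 1), (1, 1), (1, 2), (2, 2), (2, 1), (3, 1), (3, 0), (4, 0)]
H-H contact: residue 2 @(1,1) - residue 5 @(2, 1)

Answer: 1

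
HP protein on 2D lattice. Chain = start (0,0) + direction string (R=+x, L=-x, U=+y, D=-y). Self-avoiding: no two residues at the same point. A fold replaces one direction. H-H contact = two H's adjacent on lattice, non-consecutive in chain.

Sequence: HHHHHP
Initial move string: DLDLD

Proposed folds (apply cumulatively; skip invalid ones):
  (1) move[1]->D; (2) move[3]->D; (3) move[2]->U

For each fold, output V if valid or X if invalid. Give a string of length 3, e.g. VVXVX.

Initial: DLDLD -> [(0, 0), (0, -1), (-1, -1), (-1, -2), (-2, -2), (-2, -3)]
Fold 1: move[1]->D => DDDLD VALID
Fold 2: move[3]->D => DDDDD VALID
Fold 3: move[2]->U => DDUDD INVALID (collision), skipped

Answer: VVX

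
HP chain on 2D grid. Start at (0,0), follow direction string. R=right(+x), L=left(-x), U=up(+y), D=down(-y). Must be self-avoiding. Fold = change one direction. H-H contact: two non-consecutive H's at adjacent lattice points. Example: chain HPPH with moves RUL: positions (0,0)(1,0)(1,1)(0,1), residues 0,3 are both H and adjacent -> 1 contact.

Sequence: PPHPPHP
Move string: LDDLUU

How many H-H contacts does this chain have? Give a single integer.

Positions: [(0, 0), (-1, 0), (-1, -1), (-1, -2), (-2, -2), (-2, -1), (-2, 0)]
H-H contact: residue 2 @(-1,-1) - residue 5 @(-2, -1)

Answer: 1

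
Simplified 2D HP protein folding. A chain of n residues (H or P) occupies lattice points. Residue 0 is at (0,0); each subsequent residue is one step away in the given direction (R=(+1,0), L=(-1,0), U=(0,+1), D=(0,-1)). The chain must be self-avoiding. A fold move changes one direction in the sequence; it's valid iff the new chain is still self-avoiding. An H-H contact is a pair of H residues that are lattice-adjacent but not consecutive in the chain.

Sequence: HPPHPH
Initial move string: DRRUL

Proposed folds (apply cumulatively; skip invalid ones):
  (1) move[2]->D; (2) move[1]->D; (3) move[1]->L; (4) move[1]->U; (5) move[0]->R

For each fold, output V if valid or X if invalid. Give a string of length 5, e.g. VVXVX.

Answer: XXXXV

Derivation:
Initial: DRRUL -> [(0, 0), (0, -1), (1, -1), (2, -1), (2, 0), (1, 0)]
Fold 1: move[2]->D => DRDUL INVALID (collision), skipped
Fold 2: move[1]->D => DDRUL INVALID (collision), skipped
Fold 3: move[1]->L => DLRUL INVALID (collision), skipped
Fold 4: move[1]->U => DURUL INVALID (collision), skipped
Fold 5: move[0]->R => RRRUL VALID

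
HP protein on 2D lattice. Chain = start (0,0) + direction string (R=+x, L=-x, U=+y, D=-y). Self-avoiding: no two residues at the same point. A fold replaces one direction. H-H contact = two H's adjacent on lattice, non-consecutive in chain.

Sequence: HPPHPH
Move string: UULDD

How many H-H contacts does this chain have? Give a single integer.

Positions: [(0, 0), (0, 1), (0, 2), (-1, 2), (-1, 1), (-1, 0)]
H-H contact: residue 0 @(0,0) - residue 5 @(-1, 0)

Answer: 1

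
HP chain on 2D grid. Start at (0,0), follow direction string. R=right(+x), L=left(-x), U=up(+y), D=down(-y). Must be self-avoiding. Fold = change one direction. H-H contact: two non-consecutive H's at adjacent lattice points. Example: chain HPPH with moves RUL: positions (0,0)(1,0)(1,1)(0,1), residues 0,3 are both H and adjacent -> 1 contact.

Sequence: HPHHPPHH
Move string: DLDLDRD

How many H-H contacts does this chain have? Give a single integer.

Positions: [(0, 0), (0, -1), (-1, -1), (-1, -2), (-2, -2), (-2, -3), (-1, -3), (-1, -4)]
H-H contact: residue 3 @(-1,-2) - residue 6 @(-1, -3)

Answer: 1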